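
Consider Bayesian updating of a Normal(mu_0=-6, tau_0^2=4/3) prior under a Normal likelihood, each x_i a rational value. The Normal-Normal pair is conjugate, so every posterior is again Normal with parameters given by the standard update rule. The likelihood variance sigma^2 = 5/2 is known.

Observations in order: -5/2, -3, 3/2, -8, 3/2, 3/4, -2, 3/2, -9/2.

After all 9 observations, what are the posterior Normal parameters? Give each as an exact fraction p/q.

mu_0=-208/87, tau_0^2=20/87

obs 1: x=-5/2 → posterior Normal(-110/23, 20/23)
obs 2: x=-3 → posterior Normal(-134/31, 20/31)
obs 3: x=3/2 → posterior Normal(-122/39, 20/39)
obs 4: x=-8 → posterior Normal(-186/47, 20/47)
obs 5: x=3/2 → posterior Normal(-174/55, 4/11)
obs 6: x=3/4 → posterior Normal(-8/3, 20/63)
obs 7: x=-2 → posterior Normal(-184/71, 20/71)
obs 8: x=3/2 → posterior Normal(-172/79, 20/79)
obs 9: x=-9/2 → posterior Normal(-208/87, 20/87)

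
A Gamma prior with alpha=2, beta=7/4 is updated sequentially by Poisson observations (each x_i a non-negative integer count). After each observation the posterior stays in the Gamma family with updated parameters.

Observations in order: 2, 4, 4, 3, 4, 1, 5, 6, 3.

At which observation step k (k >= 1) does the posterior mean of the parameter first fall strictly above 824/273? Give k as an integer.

obs 1: x=2 → posterior Gamma(4, 11/4)
obs 2: x=4 → posterior Gamma(8, 15/4)
obs 3: x=4 → posterior Gamma(12, 19/4)
obs 4: x=3 → posterior Gamma(15, 23/4)
obs 5: x=4 → posterior Gamma(19, 27/4)
obs 6: x=1 → posterior Gamma(20, 31/4)
obs 7: x=5 → posterior Gamma(25, 35/4)
obs 8: x=6 → posterior Gamma(31, 39/4)
obs 9: x=3 → posterior Gamma(34, 43/4)

k = 8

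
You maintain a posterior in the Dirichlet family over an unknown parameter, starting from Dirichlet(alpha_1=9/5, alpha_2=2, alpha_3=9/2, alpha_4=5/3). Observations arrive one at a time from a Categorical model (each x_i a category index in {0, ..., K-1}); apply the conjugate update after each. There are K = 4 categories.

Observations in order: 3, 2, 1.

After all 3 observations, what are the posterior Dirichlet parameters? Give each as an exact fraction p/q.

alpha_1=9/5, alpha_2=3, alpha_3=11/2, alpha_4=8/3

obs 1: x=3 → posterior Dirichlet(9/5, 2, 9/2, 8/3)
obs 2: x=2 → posterior Dirichlet(9/5, 2, 11/2, 8/3)
obs 3: x=1 → posterior Dirichlet(9/5, 3, 11/2, 8/3)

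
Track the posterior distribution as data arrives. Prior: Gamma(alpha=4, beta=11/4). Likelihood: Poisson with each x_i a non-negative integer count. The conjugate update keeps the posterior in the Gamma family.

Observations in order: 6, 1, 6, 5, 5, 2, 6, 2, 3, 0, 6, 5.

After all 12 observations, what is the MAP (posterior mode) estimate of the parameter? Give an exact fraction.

200/59

obs 1: x=6 → posterior Gamma(10, 15/4)
obs 2: x=1 → posterior Gamma(11, 19/4)
obs 3: x=6 → posterior Gamma(17, 23/4)
obs 4: x=5 → posterior Gamma(22, 27/4)
obs 5: x=5 → posterior Gamma(27, 31/4)
obs 6: x=2 → posterior Gamma(29, 35/4)
obs 7: x=6 → posterior Gamma(35, 39/4)
obs 8: x=2 → posterior Gamma(37, 43/4)
obs 9: x=3 → posterior Gamma(40, 47/4)
obs 10: x=0 → posterior Gamma(40, 51/4)
obs 11: x=6 → posterior Gamma(46, 55/4)
obs 12: x=5 → posterior Gamma(51, 59/4)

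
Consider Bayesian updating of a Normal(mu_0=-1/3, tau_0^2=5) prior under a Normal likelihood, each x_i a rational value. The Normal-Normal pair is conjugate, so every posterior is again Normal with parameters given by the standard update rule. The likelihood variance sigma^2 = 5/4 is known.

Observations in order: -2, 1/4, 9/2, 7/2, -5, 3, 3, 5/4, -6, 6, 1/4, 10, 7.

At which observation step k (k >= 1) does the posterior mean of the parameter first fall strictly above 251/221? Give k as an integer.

obs 1: x=-2 → posterior Normal(-5/3, 1)
obs 2: x=1/4 → posterior Normal(-22/27, 5/9)
obs 3: x=9/2 → posterior Normal(32/39, 5/13)
obs 4: x=7/2 → posterior Normal(74/51, 5/17)
obs 5: x=-5 → posterior Normal(2/9, 5/21)
obs 6: x=3 → posterior Normal(2/3, 1/5)
obs 7: x=3 → posterior Normal(86/87, 5/29)
obs 8: x=5/4 → posterior Normal(101/99, 5/33)
obs 9: x=-6 → posterior Normal(29/111, 5/37)
obs 10: x=6 → posterior Normal(101/123, 5/41)
obs 11: x=1/4 → posterior Normal(104/135, 1/9)
obs 12: x=10 → posterior Normal(32/21, 5/49)
obs 13: x=7 → posterior Normal(308/159, 5/53)

k = 4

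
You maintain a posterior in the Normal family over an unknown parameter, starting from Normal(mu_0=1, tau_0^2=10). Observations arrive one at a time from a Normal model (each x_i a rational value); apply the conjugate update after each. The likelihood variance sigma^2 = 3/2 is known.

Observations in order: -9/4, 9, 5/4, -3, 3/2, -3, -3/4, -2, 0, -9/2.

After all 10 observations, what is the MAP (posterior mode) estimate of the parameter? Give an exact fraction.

obs 1: x=-9/4 → posterior Normal(-42/23, 30/23)
obs 2: x=9 → posterior Normal(138/43, 30/43)
obs 3: x=5/4 → posterior Normal(163/63, 10/21)
obs 4: x=-3 → posterior Normal(103/83, 30/83)
obs 5: x=3/2 → posterior Normal(133/103, 30/103)
obs 6: x=-3 → posterior Normal(73/123, 10/41)
obs 7: x=-3/4 → posterior Normal(58/143, 30/143)
obs 8: x=-2 → posterior Normal(18/163, 30/163)
obs 9: x=0 → posterior Normal(6/61, 10/61)
obs 10: x=-9/2 → posterior Normal(-72/203, 30/203)

-72/203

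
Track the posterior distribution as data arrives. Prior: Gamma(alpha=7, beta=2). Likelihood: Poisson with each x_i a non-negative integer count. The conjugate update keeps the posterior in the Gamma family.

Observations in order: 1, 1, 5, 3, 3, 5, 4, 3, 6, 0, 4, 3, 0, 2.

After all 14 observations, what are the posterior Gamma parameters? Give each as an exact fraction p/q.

alpha=47, beta=16

obs 1: x=1 → posterior Gamma(8, 3)
obs 2: x=1 → posterior Gamma(9, 4)
obs 3: x=5 → posterior Gamma(14, 5)
obs 4: x=3 → posterior Gamma(17, 6)
obs 5: x=3 → posterior Gamma(20, 7)
obs 6: x=5 → posterior Gamma(25, 8)
obs 7: x=4 → posterior Gamma(29, 9)
obs 8: x=3 → posterior Gamma(32, 10)
obs 9: x=6 → posterior Gamma(38, 11)
obs 10: x=0 → posterior Gamma(38, 12)
obs 11: x=4 → posterior Gamma(42, 13)
obs 12: x=3 → posterior Gamma(45, 14)
obs 13: x=0 → posterior Gamma(45, 15)
obs 14: x=2 → posterior Gamma(47, 16)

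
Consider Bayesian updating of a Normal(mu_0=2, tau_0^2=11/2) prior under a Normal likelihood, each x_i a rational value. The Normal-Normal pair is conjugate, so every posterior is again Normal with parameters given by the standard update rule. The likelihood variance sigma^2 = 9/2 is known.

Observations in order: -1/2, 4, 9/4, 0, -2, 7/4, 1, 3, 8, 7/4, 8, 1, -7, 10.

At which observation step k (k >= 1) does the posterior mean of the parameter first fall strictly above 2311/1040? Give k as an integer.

obs 1: x=-1/2 → posterior Normal(5/8, 99/40)
obs 2: x=4 → posterior Normal(113/62, 99/62)
obs 3: x=9/4 → posterior Normal(325/168, 33/28)
obs 4: x=0 → posterior Normal(325/212, 99/106)
obs 5: x=-2 → posterior Normal(237/256, 99/128)
obs 6: x=7/4 → posterior Normal(157/150, 33/50)
obs 7: x=1 → posterior Normal(179/172, 99/172)
obs 8: x=3 → posterior Normal(245/194, 99/194)
obs 9: x=8 → posterior Normal(421/216, 11/24)
obs 10: x=7/4 → posterior Normal(919/476, 99/238)
obs 11: x=8 → posterior Normal(1271/520, 99/260)
obs 12: x=1 → posterior Normal(1315/564, 33/94)
obs 13: x=-7 → posterior Normal(53/32, 99/304)
obs 14: x=10 → posterior Normal(1447/652, 99/326)

k = 11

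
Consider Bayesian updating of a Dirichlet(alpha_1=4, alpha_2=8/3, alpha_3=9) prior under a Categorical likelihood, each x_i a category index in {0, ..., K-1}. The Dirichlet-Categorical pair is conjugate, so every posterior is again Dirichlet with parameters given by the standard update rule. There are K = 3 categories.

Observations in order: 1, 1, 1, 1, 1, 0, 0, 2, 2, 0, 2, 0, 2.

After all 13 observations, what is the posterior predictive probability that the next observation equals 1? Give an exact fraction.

obs 1: x=1 → posterior Dirichlet(4, 11/3, 9)
obs 2: x=1 → posterior Dirichlet(4, 14/3, 9)
obs 3: x=1 → posterior Dirichlet(4, 17/3, 9)
obs 4: x=1 → posterior Dirichlet(4, 20/3, 9)
obs 5: x=1 → posterior Dirichlet(4, 23/3, 9)
obs 6: x=0 → posterior Dirichlet(5, 23/3, 9)
obs 7: x=0 → posterior Dirichlet(6, 23/3, 9)
obs 8: x=2 → posterior Dirichlet(6, 23/3, 10)
obs 9: x=2 → posterior Dirichlet(6, 23/3, 11)
obs 10: x=0 → posterior Dirichlet(7, 23/3, 11)
obs 11: x=2 → posterior Dirichlet(7, 23/3, 12)
obs 12: x=0 → posterior Dirichlet(8, 23/3, 12)
obs 13: x=2 → posterior Dirichlet(8, 23/3, 13)

23/86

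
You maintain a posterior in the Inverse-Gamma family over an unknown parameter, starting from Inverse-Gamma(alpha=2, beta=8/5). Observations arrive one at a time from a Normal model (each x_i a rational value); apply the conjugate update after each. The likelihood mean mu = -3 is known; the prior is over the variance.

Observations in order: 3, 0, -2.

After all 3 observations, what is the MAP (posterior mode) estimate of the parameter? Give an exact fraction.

82/15

obs 1: x=3 → posterior Inverse-Gamma(5/2, 98/5)
obs 2: x=0 → posterior Inverse-Gamma(3, 241/10)
obs 3: x=-2 → posterior Inverse-Gamma(7/2, 123/5)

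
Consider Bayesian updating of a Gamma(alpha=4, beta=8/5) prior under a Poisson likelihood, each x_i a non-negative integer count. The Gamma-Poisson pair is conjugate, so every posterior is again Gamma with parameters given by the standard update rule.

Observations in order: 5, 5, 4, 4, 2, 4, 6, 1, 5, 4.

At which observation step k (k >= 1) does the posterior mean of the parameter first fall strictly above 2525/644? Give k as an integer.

obs 1: x=5 → posterior Gamma(9, 13/5)
obs 2: x=5 → posterior Gamma(14, 18/5)
obs 3: x=4 → posterior Gamma(18, 23/5)
obs 4: x=4 → posterior Gamma(22, 28/5)
obs 5: x=2 → posterior Gamma(24, 33/5)
obs 6: x=4 → posterior Gamma(28, 38/5)
obs 7: x=6 → posterior Gamma(34, 43/5)
obs 8: x=1 → posterior Gamma(35, 48/5)
obs 9: x=5 → posterior Gamma(40, 53/5)
obs 10: x=4 → posterior Gamma(44, 58/5)

k = 4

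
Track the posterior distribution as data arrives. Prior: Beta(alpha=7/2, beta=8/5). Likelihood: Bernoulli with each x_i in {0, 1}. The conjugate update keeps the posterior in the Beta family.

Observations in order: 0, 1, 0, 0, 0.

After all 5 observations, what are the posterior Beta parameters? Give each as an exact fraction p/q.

alpha=9/2, beta=28/5

obs 1: x=0 → posterior Beta(7/2, 13/5)
obs 2: x=1 → posterior Beta(9/2, 13/5)
obs 3: x=0 → posterior Beta(9/2, 18/5)
obs 4: x=0 → posterior Beta(9/2, 23/5)
obs 5: x=0 → posterior Beta(9/2, 28/5)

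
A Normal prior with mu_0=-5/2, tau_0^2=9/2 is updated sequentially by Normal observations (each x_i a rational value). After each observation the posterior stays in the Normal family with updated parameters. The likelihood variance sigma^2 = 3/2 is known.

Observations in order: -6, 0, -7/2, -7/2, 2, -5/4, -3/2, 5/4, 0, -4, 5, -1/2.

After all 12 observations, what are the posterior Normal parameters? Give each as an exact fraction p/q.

obs 1: x=-6 → posterior Normal(-41/8, 9/8)
obs 2: x=0 → posterior Normal(-41/14, 9/14)
obs 3: x=-7/2 → posterior Normal(-31/10, 9/20)
obs 4: x=-7/2 → posterior Normal(-83/26, 9/26)
obs 5: x=2 → posterior Normal(-71/32, 9/32)
obs 6: x=-5/4 → posterior Normal(-157/76, 9/38)
obs 7: x=-3/2 → posterior Normal(-175/88, 9/44)
obs 8: x=5/4 → posterior Normal(-8/5, 9/50)
obs 9: x=0 → posterior Normal(-10/7, 9/56)
obs 10: x=-4 → posterior Normal(-52/31, 9/62)
obs 11: x=5 → posterior Normal(-37/34, 9/68)
obs 12: x=-1/2 → posterior Normal(-77/74, 9/74)

mu_0=-77/74, tau_0^2=9/74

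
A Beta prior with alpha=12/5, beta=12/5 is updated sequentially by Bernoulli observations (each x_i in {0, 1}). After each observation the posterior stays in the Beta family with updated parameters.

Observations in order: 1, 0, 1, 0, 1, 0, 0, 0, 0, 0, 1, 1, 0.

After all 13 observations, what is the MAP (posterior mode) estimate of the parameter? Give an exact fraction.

32/79

obs 1: x=1 → posterior Beta(17/5, 12/5)
obs 2: x=0 → posterior Beta(17/5, 17/5)
obs 3: x=1 → posterior Beta(22/5, 17/5)
obs 4: x=0 → posterior Beta(22/5, 22/5)
obs 5: x=1 → posterior Beta(27/5, 22/5)
obs 6: x=0 → posterior Beta(27/5, 27/5)
obs 7: x=0 → posterior Beta(27/5, 32/5)
obs 8: x=0 → posterior Beta(27/5, 37/5)
obs 9: x=0 → posterior Beta(27/5, 42/5)
obs 10: x=0 → posterior Beta(27/5, 47/5)
obs 11: x=1 → posterior Beta(32/5, 47/5)
obs 12: x=1 → posterior Beta(37/5, 47/5)
obs 13: x=0 → posterior Beta(37/5, 52/5)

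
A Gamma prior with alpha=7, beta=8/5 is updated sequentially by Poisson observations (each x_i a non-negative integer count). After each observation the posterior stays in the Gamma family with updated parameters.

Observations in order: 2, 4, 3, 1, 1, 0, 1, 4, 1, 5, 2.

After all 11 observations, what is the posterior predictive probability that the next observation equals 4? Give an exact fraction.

12828959360967383129343707895506815527113494591011555901666875/100988759218878889187610619236040764506432004552857893115789312

obs 1: x=2 → posterior Gamma(9, 13/5)
obs 2: x=4 → posterior Gamma(13, 18/5)
obs 3: x=3 → posterior Gamma(16, 23/5)
obs 4: x=1 → posterior Gamma(17, 28/5)
obs 5: x=1 → posterior Gamma(18, 33/5)
obs 6: x=0 → posterior Gamma(18, 38/5)
obs 7: x=1 → posterior Gamma(19, 43/5)
obs 8: x=4 → posterior Gamma(23, 48/5)
obs 9: x=1 → posterior Gamma(24, 53/5)
obs 10: x=5 → posterior Gamma(29, 58/5)
obs 11: x=2 → posterior Gamma(31, 63/5)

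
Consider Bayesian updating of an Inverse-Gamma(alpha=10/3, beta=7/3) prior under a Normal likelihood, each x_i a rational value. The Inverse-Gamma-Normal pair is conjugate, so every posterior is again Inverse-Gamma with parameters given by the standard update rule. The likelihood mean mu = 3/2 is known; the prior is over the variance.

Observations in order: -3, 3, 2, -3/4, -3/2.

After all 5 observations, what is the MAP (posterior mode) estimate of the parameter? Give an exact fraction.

obs 1: x=-3 → posterior Inverse-Gamma(23/6, 299/24)
obs 2: x=3 → posterior Inverse-Gamma(13/3, 163/12)
obs 3: x=2 → posterior Inverse-Gamma(29/6, 329/24)
obs 4: x=-3/4 → posterior Inverse-Gamma(16/3, 1559/96)
obs 5: x=-3/2 → posterior Inverse-Gamma(35/6, 1991/96)

1991/656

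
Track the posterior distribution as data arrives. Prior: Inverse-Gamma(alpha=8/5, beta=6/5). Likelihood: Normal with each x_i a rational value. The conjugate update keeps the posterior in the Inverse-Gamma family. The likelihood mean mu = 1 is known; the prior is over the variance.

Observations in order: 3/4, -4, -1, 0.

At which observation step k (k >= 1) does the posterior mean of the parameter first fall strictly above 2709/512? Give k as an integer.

k = 2

obs 1: x=3/4 → posterior Inverse-Gamma(21/10, 197/160)
obs 2: x=-4 → posterior Inverse-Gamma(13/5, 2197/160)
obs 3: x=-1 → posterior Inverse-Gamma(31/10, 2517/160)
obs 4: x=0 → posterior Inverse-Gamma(18/5, 2597/160)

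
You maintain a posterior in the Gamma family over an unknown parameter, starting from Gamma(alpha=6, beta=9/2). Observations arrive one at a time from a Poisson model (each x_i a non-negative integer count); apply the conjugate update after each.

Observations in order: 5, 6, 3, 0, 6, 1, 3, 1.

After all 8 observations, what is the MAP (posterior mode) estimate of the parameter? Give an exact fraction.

12/5

obs 1: x=5 → posterior Gamma(11, 11/2)
obs 2: x=6 → posterior Gamma(17, 13/2)
obs 3: x=3 → posterior Gamma(20, 15/2)
obs 4: x=0 → posterior Gamma(20, 17/2)
obs 5: x=6 → posterior Gamma(26, 19/2)
obs 6: x=1 → posterior Gamma(27, 21/2)
obs 7: x=3 → posterior Gamma(30, 23/2)
obs 8: x=1 → posterior Gamma(31, 25/2)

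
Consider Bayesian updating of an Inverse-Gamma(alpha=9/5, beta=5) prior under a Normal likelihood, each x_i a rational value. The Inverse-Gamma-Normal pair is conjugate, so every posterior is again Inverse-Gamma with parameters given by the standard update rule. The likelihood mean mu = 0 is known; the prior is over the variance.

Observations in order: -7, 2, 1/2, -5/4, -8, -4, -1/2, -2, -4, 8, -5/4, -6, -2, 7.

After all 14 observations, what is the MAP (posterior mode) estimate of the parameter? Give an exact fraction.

12785/784

obs 1: x=-7 → posterior Inverse-Gamma(23/10, 59/2)
obs 2: x=2 → posterior Inverse-Gamma(14/5, 63/2)
obs 3: x=1/2 → posterior Inverse-Gamma(33/10, 253/8)
obs 4: x=-5/4 → posterior Inverse-Gamma(19/5, 1037/32)
obs 5: x=-8 → posterior Inverse-Gamma(43/10, 2061/32)
obs 6: x=-4 → posterior Inverse-Gamma(24/5, 2317/32)
obs 7: x=-1/2 → posterior Inverse-Gamma(53/10, 2321/32)
obs 8: x=-2 → posterior Inverse-Gamma(29/5, 2385/32)
obs 9: x=-4 → posterior Inverse-Gamma(63/10, 2641/32)
obs 10: x=8 → posterior Inverse-Gamma(34/5, 3665/32)
obs 11: x=-5/4 → posterior Inverse-Gamma(73/10, 1845/16)
obs 12: x=-6 → posterior Inverse-Gamma(39/5, 2133/16)
obs 13: x=-2 → posterior Inverse-Gamma(83/10, 2165/16)
obs 14: x=7 → posterior Inverse-Gamma(44/5, 2557/16)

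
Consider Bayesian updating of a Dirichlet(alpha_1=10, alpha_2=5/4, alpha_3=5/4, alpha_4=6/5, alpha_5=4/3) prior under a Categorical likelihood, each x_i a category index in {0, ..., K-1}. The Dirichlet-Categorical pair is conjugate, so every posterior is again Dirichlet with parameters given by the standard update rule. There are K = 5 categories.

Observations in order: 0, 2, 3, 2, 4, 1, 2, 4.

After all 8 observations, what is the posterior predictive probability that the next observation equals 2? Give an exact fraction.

255/1382

obs 1: x=0 → posterior Dirichlet(11, 5/4, 5/4, 6/5, 4/3)
obs 2: x=2 → posterior Dirichlet(11, 5/4, 9/4, 6/5, 4/3)
obs 3: x=3 → posterior Dirichlet(11, 5/4, 9/4, 11/5, 4/3)
obs 4: x=2 → posterior Dirichlet(11, 5/4, 13/4, 11/5, 4/3)
obs 5: x=4 → posterior Dirichlet(11, 5/4, 13/4, 11/5, 7/3)
obs 6: x=1 → posterior Dirichlet(11, 9/4, 13/4, 11/5, 7/3)
obs 7: x=2 → posterior Dirichlet(11, 9/4, 17/4, 11/5, 7/3)
obs 8: x=4 → posterior Dirichlet(11, 9/4, 17/4, 11/5, 10/3)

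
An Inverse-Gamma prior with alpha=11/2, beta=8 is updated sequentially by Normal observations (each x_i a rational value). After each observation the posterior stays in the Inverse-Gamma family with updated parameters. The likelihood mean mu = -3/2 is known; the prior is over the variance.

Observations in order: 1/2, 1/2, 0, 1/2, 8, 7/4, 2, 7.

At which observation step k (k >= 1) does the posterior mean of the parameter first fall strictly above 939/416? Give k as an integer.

k = 4

obs 1: x=1/2 → posterior Inverse-Gamma(6, 10)
obs 2: x=1/2 → posterior Inverse-Gamma(13/2, 12)
obs 3: x=0 → posterior Inverse-Gamma(7, 105/8)
obs 4: x=1/2 → posterior Inverse-Gamma(15/2, 121/8)
obs 5: x=8 → posterior Inverse-Gamma(8, 241/4)
obs 6: x=7/4 → posterior Inverse-Gamma(17/2, 2097/32)
obs 7: x=2 → posterior Inverse-Gamma(9, 2293/32)
obs 8: x=7 → posterior Inverse-Gamma(19/2, 3449/32)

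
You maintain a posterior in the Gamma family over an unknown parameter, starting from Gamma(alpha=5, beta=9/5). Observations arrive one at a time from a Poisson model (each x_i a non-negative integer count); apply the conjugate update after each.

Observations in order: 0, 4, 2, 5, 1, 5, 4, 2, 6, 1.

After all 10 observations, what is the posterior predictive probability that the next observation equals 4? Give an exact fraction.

4403977068234337357824448741853836347671285265139956292800705629803125/27606985387162255149739023449108101809804435888681546220650096895197184

obs 1: x=0 → posterior Gamma(5, 14/5)
obs 2: x=4 → posterior Gamma(9, 19/5)
obs 3: x=2 → posterior Gamma(11, 24/5)
obs 4: x=5 → posterior Gamma(16, 29/5)
obs 5: x=1 → posterior Gamma(17, 34/5)
obs 6: x=5 → posterior Gamma(22, 39/5)
obs 7: x=4 → posterior Gamma(26, 44/5)
obs 8: x=2 → posterior Gamma(28, 49/5)
obs 9: x=6 → posterior Gamma(34, 54/5)
obs 10: x=1 → posterior Gamma(35, 59/5)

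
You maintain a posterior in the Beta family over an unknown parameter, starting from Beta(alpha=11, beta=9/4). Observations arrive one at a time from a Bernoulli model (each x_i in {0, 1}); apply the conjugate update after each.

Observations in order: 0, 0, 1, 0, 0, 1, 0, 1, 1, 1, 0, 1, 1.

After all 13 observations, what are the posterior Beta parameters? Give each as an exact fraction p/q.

alpha=18, beta=33/4

obs 1: x=0 → posterior Beta(11, 13/4)
obs 2: x=0 → posterior Beta(11, 17/4)
obs 3: x=1 → posterior Beta(12, 17/4)
obs 4: x=0 → posterior Beta(12, 21/4)
obs 5: x=0 → posterior Beta(12, 25/4)
obs 6: x=1 → posterior Beta(13, 25/4)
obs 7: x=0 → posterior Beta(13, 29/4)
obs 8: x=1 → posterior Beta(14, 29/4)
obs 9: x=1 → posterior Beta(15, 29/4)
obs 10: x=1 → posterior Beta(16, 29/4)
obs 11: x=0 → posterior Beta(16, 33/4)
obs 12: x=1 → posterior Beta(17, 33/4)
obs 13: x=1 → posterior Beta(18, 33/4)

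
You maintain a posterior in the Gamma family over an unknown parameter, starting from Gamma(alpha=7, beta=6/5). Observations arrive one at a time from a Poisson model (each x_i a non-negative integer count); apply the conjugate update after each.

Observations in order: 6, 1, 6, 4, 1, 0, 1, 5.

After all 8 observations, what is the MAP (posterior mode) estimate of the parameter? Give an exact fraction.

75/23

obs 1: x=6 → posterior Gamma(13, 11/5)
obs 2: x=1 → posterior Gamma(14, 16/5)
obs 3: x=6 → posterior Gamma(20, 21/5)
obs 4: x=4 → posterior Gamma(24, 26/5)
obs 5: x=1 → posterior Gamma(25, 31/5)
obs 6: x=0 → posterior Gamma(25, 36/5)
obs 7: x=1 → posterior Gamma(26, 41/5)
obs 8: x=5 → posterior Gamma(31, 46/5)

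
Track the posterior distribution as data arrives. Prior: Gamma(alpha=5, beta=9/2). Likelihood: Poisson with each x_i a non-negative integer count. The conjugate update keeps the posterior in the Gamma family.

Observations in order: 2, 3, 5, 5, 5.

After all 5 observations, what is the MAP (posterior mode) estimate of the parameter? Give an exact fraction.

48/19

obs 1: x=2 → posterior Gamma(7, 11/2)
obs 2: x=3 → posterior Gamma(10, 13/2)
obs 3: x=5 → posterior Gamma(15, 15/2)
obs 4: x=5 → posterior Gamma(20, 17/2)
obs 5: x=5 → posterior Gamma(25, 19/2)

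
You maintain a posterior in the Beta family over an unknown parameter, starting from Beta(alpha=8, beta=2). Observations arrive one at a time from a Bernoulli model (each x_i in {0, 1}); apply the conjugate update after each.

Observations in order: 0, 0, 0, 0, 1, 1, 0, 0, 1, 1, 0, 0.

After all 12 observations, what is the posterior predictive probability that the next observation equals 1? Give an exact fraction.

obs 1: x=0 → posterior Beta(8, 3)
obs 2: x=0 → posterior Beta(8, 4)
obs 3: x=0 → posterior Beta(8, 5)
obs 4: x=0 → posterior Beta(8, 6)
obs 5: x=1 → posterior Beta(9, 6)
obs 6: x=1 → posterior Beta(10, 6)
obs 7: x=0 → posterior Beta(10, 7)
obs 8: x=0 → posterior Beta(10, 8)
obs 9: x=1 → posterior Beta(11, 8)
obs 10: x=1 → posterior Beta(12, 8)
obs 11: x=0 → posterior Beta(12, 9)
obs 12: x=0 → posterior Beta(12, 10)

6/11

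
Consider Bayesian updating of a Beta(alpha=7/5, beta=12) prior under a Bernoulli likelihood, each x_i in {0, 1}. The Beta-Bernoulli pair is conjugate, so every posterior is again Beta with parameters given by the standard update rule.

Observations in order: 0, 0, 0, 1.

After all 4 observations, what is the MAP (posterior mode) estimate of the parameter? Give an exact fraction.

1/11

obs 1: x=0 → posterior Beta(7/5, 13)
obs 2: x=0 → posterior Beta(7/5, 14)
obs 3: x=0 → posterior Beta(7/5, 15)
obs 4: x=1 → posterior Beta(12/5, 15)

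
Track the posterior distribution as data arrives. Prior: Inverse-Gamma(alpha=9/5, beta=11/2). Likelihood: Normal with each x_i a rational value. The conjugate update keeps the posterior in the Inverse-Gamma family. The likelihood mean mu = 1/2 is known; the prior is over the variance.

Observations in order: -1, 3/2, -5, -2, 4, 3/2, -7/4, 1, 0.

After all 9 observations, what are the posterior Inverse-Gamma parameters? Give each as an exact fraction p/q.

obs 1: x=-1 → posterior Inverse-Gamma(23/10, 53/8)
obs 2: x=3/2 → posterior Inverse-Gamma(14/5, 57/8)
obs 3: x=-5 → posterior Inverse-Gamma(33/10, 89/4)
obs 4: x=-2 → posterior Inverse-Gamma(19/5, 203/8)
obs 5: x=4 → posterior Inverse-Gamma(43/10, 63/2)
obs 6: x=3/2 → posterior Inverse-Gamma(24/5, 32)
obs 7: x=-7/4 → posterior Inverse-Gamma(53/10, 1105/32)
obs 8: x=1 → posterior Inverse-Gamma(29/5, 1109/32)
obs 9: x=0 → posterior Inverse-Gamma(63/10, 1113/32)

alpha=63/10, beta=1113/32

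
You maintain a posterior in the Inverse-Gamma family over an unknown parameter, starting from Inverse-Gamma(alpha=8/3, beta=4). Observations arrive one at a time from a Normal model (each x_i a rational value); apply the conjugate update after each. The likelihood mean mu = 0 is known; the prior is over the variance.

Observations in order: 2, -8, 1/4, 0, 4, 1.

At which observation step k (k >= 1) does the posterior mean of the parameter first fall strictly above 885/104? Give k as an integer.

k = 2

obs 1: x=2 → posterior Inverse-Gamma(19/6, 6)
obs 2: x=-8 → posterior Inverse-Gamma(11/3, 38)
obs 3: x=1/4 → posterior Inverse-Gamma(25/6, 1217/32)
obs 4: x=0 → posterior Inverse-Gamma(14/3, 1217/32)
obs 5: x=4 → posterior Inverse-Gamma(31/6, 1473/32)
obs 6: x=1 → posterior Inverse-Gamma(17/3, 1489/32)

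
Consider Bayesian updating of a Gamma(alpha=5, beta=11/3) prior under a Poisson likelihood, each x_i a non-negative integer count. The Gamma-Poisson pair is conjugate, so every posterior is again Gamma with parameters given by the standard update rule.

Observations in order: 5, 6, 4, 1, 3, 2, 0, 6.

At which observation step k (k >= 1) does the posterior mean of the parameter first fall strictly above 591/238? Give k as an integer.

k = 2

obs 1: x=5 → posterior Gamma(10, 14/3)
obs 2: x=6 → posterior Gamma(16, 17/3)
obs 3: x=4 → posterior Gamma(20, 20/3)
obs 4: x=1 → posterior Gamma(21, 23/3)
obs 5: x=3 → posterior Gamma(24, 26/3)
obs 6: x=2 → posterior Gamma(26, 29/3)
obs 7: x=0 → posterior Gamma(26, 32/3)
obs 8: x=6 → posterior Gamma(32, 35/3)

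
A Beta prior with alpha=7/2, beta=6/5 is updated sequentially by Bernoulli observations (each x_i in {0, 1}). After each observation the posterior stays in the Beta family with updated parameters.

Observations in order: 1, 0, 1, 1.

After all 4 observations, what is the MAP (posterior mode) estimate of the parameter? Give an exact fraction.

obs 1: x=1 → posterior Beta(9/2, 6/5)
obs 2: x=0 → posterior Beta(9/2, 11/5)
obs 3: x=1 → posterior Beta(11/2, 11/5)
obs 4: x=1 → posterior Beta(13/2, 11/5)

55/67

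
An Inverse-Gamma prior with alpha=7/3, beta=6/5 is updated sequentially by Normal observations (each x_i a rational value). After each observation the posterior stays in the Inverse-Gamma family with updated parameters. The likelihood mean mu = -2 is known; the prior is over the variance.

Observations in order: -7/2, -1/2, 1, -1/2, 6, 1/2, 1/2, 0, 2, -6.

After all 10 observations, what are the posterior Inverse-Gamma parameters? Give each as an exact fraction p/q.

obs 1: x=-7/2 → posterior Inverse-Gamma(17/6, 93/40)
obs 2: x=-1/2 → posterior Inverse-Gamma(10/3, 69/20)
obs 3: x=1 → posterior Inverse-Gamma(23/6, 159/20)
obs 4: x=-1/2 → posterior Inverse-Gamma(13/3, 363/40)
obs 5: x=6 → posterior Inverse-Gamma(29/6, 1643/40)
obs 6: x=1/2 → posterior Inverse-Gamma(16/3, 221/5)
obs 7: x=1/2 → posterior Inverse-Gamma(35/6, 1893/40)
obs 8: x=0 → posterior Inverse-Gamma(19/3, 1973/40)
obs 9: x=2 → posterior Inverse-Gamma(41/6, 2293/40)
obs 10: x=-6 → posterior Inverse-Gamma(22/3, 2613/40)

alpha=22/3, beta=2613/40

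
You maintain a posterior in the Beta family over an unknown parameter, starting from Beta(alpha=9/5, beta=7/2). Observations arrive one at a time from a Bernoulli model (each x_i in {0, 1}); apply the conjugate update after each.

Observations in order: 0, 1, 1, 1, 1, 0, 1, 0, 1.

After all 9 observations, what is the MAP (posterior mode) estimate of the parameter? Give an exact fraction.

obs 1: x=0 → posterior Beta(9/5, 9/2)
obs 2: x=1 → posterior Beta(14/5, 9/2)
obs 3: x=1 → posterior Beta(19/5, 9/2)
obs 4: x=1 → posterior Beta(24/5, 9/2)
obs 5: x=1 → posterior Beta(29/5, 9/2)
obs 6: x=0 → posterior Beta(29/5, 11/2)
obs 7: x=1 → posterior Beta(34/5, 11/2)
obs 8: x=0 → posterior Beta(34/5, 13/2)
obs 9: x=1 → posterior Beta(39/5, 13/2)

68/123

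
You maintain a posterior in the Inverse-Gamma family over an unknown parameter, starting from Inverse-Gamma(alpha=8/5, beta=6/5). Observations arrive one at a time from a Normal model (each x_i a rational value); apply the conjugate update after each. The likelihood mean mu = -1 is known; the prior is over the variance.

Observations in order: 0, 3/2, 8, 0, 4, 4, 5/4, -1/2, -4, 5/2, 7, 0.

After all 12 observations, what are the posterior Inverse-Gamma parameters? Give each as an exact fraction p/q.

obs 1: x=0 → posterior Inverse-Gamma(21/10, 17/10)
obs 2: x=3/2 → posterior Inverse-Gamma(13/5, 193/40)
obs 3: x=8 → posterior Inverse-Gamma(31/10, 1813/40)
obs 4: x=0 → posterior Inverse-Gamma(18/5, 1833/40)
obs 5: x=4 → posterior Inverse-Gamma(41/10, 2333/40)
obs 6: x=4 → posterior Inverse-Gamma(23/5, 2833/40)
obs 7: x=5/4 → posterior Inverse-Gamma(51/10, 11737/160)
obs 8: x=-1/2 → posterior Inverse-Gamma(28/5, 11757/160)
obs 9: x=-4 → posterior Inverse-Gamma(61/10, 12477/160)
obs 10: x=5/2 → posterior Inverse-Gamma(33/5, 13457/160)
obs 11: x=7 → posterior Inverse-Gamma(71/10, 18577/160)
obs 12: x=0 → posterior Inverse-Gamma(38/5, 18657/160)

alpha=38/5, beta=18657/160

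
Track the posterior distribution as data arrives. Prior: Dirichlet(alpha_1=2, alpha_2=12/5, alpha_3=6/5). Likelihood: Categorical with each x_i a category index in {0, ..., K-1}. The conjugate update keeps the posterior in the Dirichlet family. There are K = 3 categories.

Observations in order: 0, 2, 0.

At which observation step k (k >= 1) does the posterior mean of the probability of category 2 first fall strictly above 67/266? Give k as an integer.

obs 1: x=0 → posterior Dirichlet(3, 12/5, 6/5)
obs 2: x=2 → posterior Dirichlet(3, 12/5, 11/5)
obs 3: x=0 → posterior Dirichlet(4, 12/5, 11/5)

k = 2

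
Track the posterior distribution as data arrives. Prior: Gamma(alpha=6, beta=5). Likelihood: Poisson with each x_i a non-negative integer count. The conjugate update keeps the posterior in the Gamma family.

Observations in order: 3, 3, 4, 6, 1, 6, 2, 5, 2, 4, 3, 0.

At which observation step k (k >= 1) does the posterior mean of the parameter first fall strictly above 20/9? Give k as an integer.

obs 1: x=3 → posterior Gamma(9, 6)
obs 2: x=3 → posterior Gamma(12, 7)
obs 3: x=4 → posterior Gamma(16, 8)
obs 4: x=6 → posterior Gamma(22, 9)
obs 5: x=1 → posterior Gamma(23, 10)
obs 6: x=6 → posterior Gamma(29, 11)
obs 7: x=2 → posterior Gamma(31, 12)
obs 8: x=5 → posterior Gamma(36, 13)
obs 9: x=2 → posterior Gamma(38, 14)
obs 10: x=4 → posterior Gamma(42, 15)
obs 11: x=3 → posterior Gamma(45, 16)
obs 12: x=0 → posterior Gamma(45, 17)

k = 4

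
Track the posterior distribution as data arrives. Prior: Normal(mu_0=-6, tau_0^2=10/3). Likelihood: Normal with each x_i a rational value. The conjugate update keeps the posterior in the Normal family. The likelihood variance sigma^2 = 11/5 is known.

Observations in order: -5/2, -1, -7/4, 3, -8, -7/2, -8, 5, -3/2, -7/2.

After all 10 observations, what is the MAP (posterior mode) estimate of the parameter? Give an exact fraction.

-2571/1066

obs 1: x=-5/2 → posterior Normal(-323/83, 110/83)
obs 2: x=-1 → posterior Normal(-373/133, 110/133)
obs 3: x=-7/4 → posterior Normal(-307/122, 110/183)
obs 4: x=3 → posterior Normal(-621/466, 110/233)
obs 5: x=-8 → posterior Normal(-1421/566, 110/283)
obs 6: x=-7/2 → posterior Normal(-1771/666, 110/333)
obs 7: x=-8 → posterior Normal(-2571/766, 110/383)
obs 8: x=5 → posterior Normal(-2071/866, 110/433)
obs 9: x=-3/2 → posterior Normal(-2221/966, 110/483)
obs 10: x=-7/2 → posterior Normal(-2571/1066, 110/533)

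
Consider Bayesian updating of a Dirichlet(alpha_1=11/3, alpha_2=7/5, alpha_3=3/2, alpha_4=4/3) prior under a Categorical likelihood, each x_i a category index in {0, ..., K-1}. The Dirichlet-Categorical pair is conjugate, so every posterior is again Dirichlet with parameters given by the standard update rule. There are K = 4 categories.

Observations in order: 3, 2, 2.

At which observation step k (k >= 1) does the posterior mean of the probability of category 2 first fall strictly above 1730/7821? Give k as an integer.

obs 1: x=3 → posterior Dirichlet(11/3, 7/5, 3/2, 7/3)
obs 2: x=2 → posterior Dirichlet(11/3, 7/5, 5/2, 7/3)
obs 3: x=2 → posterior Dirichlet(11/3, 7/5, 7/2, 7/3)

k = 2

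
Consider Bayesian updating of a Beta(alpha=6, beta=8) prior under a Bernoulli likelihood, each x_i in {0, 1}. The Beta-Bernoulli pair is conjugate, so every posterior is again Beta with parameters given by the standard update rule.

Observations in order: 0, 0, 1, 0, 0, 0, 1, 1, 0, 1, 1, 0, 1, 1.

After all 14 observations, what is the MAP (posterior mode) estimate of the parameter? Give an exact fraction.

6/13

obs 1: x=0 → posterior Beta(6, 9)
obs 2: x=0 → posterior Beta(6, 10)
obs 3: x=1 → posterior Beta(7, 10)
obs 4: x=0 → posterior Beta(7, 11)
obs 5: x=0 → posterior Beta(7, 12)
obs 6: x=0 → posterior Beta(7, 13)
obs 7: x=1 → posterior Beta(8, 13)
obs 8: x=1 → posterior Beta(9, 13)
obs 9: x=0 → posterior Beta(9, 14)
obs 10: x=1 → posterior Beta(10, 14)
obs 11: x=1 → posterior Beta(11, 14)
obs 12: x=0 → posterior Beta(11, 15)
obs 13: x=1 → posterior Beta(12, 15)
obs 14: x=1 → posterior Beta(13, 15)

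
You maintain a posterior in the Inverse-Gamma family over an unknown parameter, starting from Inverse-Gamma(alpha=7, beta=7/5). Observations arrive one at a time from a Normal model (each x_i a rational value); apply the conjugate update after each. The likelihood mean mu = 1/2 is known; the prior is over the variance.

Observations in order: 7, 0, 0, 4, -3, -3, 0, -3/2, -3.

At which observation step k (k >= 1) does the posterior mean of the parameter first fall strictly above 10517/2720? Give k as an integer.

k = 5

obs 1: x=7 → posterior Inverse-Gamma(15/2, 901/40)
obs 2: x=0 → posterior Inverse-Gamma(8, 453/20)
obs 3: x=0 → posterior Inverse-Gamma(17/2, 911/40)
obs 4: x=4 → posterior Inverse-Gamma(9, 289/10)
obs 5: x=-3 → posterior Inverse-Gamma(19/2, 1401/40)
obs 6: x=-3 → posterior Inverse-Gamma(10, 823/20)
obs 7: x=0 → posterior Inverse-Gamma(21/2, 1651/40)
obs 8: x=-3/2 → posterior Inverse-Gamma(11, 1731/40)
obs 9: x=-3 → posterior Inverse-Gamma(23/2, 247/5)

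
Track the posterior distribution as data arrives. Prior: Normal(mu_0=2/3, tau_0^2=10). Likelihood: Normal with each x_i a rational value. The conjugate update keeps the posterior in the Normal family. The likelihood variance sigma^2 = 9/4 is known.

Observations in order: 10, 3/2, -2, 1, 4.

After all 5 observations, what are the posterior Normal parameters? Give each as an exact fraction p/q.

obs 1: x=10 → posterior Normal(58/7, 90/49)
obs 2: x=3/2 → posterior Normal(466/89, 90/89)
obs 3: x=-2 → posterior Normal(386/129, 30/43)
obs 4: x=1 → posterior Normal(426/169, 90/169)
obs 5: x=4 → posterior Normal(586/209, 90/209)

mu_0=586/209, tau_0^2=90/209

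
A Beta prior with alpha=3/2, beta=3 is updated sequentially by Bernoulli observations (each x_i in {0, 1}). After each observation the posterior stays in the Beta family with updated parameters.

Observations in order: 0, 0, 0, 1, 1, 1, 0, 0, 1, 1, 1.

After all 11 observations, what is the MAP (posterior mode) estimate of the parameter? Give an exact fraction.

obs 1: x=0 → posterior Beta(3/2, 4)
obs 2: x=0 → posterior Beta(3/2, 5)
obs 3: x=0 → posterior Beta(3/2, 6)
obs 4: x=1 → posterior Beta(5/2, 6)
obs 5: x=1 → posterior Beta(7/2, 6)
obs 6: x=1 → posterior Beta(9/2, 6)
obs 7: x=0 → posterior Beta(9/2, 7)
obs 8: x=0 → posterior Beta(9/2, 8)
obs 9: x=1 → posterior Beta(11/2, 8)
obs 10: x=1 → posterior Beta(13/2, 8)
obs 11: x=1 → posterior Beta(15/2, 8)

13/27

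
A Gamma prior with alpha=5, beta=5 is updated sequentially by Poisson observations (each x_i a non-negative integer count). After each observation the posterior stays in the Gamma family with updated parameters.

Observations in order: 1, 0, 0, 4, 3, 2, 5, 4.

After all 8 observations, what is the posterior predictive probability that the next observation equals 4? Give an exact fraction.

4763076760035101249570749292775/61738347845623967913114890928128

obs 1: x=1 → posterior Gamma(6, 6)
obs 2: x=0 → posterior Gamma(6, 7)
obs 3: x=0 → posterior Gamma(6, 8)
obs 4: x=4 → posterior Gamma(10, 9)
obs 5: x=3 → posterior Gamma(13, 10)
obs 6: x=2 → posterior Gamma(15, 11)
obs 7: x=5 → posterior Gamma(20, 12)
obs 8: x=4 → posterior Gamma(24, 13)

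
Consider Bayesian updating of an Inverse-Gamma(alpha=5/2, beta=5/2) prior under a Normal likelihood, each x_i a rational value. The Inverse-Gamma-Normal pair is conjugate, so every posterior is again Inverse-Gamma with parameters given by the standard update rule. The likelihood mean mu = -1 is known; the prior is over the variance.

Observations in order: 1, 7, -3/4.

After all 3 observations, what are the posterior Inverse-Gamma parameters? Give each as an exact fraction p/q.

alpha=4, beta=1169/32

obs 1: x=1 → posterior Inverse-Gamma(3, 9/2)
obs 2: x=7 → posterior Inverse-Gamma(7/2, 73/2)
obs 3: x=-3/4 → posterior Inverse-Gamma(4, 1169/32)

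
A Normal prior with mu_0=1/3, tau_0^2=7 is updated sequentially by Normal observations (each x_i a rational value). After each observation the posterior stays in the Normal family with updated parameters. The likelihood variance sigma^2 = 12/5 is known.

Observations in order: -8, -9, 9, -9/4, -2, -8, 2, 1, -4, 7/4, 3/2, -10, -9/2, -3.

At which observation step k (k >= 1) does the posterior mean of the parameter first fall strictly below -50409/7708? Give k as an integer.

k = 2

obs 1: x=-8 → posterior Normal(-276/47, 84/47)
obs 2: x=-9 → posterior Normal(-591/82, 42/41)
obs 3: x=9 → posterior Normal(-92/39, 28/39)
obs 4: x=-9/4 → posterior Normal(-1419/608, 21/38)
obs 5: x=-2 → posterior Normal(-1699/748, 84/187)
obs 6: x=-8 → posterior Normal(-2819/888, 14/37)
obs 7: x=2 → posterior Normal(-2539/1028, 84/257)
obs 8: x=1 → posterior Normal(-2399/1168, 21/73)
obs 9: x=-4 → posterior Normal(-2959/1308, 28/109)
obs 10: x=7/4 → posterior Normal(-1357/724, 42/181)
obs 11: x=3/2 → posterior Normal(-626/397, 84/397)
obs 12: x=-10 → posterior Normal(-61/27, 7/36)
obs 13: x=-9/2 → posterior Normal(-2267/934, 84/467)
obs 14: x=-3 → posterior Normal(-2477/1004, 42/251)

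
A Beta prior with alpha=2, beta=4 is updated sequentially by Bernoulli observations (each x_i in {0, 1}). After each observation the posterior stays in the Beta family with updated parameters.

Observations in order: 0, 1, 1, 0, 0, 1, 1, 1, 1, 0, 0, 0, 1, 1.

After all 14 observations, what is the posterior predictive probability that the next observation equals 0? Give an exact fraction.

1/2

obs 1: x=0 → posterior Beta(2, 5)
obs 2: x=1 → posterior Beta(3, 5)
obs 3: x=1 → posterior Beta(4, 5)
obs 4: x=0 → posterior Beta(4, 6)
obs 5: x=0 → posterior Beta(4, 7)
obs 6: x=1 → posterior Beta(5, 7)
obs 7: x=1 → posterior Beta(6, 7)
obs 8: x=1 → posterior Beta(7, 7)
obs 9: x=1 → posterior Beta(8, 7)
obs 10: x=0 → posterior Beta(8, 8)
obs 11: x=0 → posterior Beta(8, 9)
obs 12: x=0 → posterior Beta(8, 10)
obs 13: x=1 → posterior Beta(9, 10)
obs 14: x=1 → posterior Beta(10, 10)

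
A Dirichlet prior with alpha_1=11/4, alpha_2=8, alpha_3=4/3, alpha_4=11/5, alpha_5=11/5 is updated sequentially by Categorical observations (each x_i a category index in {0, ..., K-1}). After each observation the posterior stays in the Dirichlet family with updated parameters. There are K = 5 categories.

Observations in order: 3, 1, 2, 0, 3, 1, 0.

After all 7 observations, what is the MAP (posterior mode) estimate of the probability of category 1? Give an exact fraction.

540/1109

obs 1: x=3 → posterior Dirichlet(11/4, 8, 4/3, 16/5, 11/5)
obs 2: x=1 → posterior Dirichlet(11/4, 9, 4/3, 16/5, 11/5)
obs 3: x=2 → posterior Dirichlet(11/4, 9, 7/3, 16/5, 11/5)
obs 4: x=0 → posterior Dirichlet(15/4, 9, 7/3, 16/5, 11/5)
obs 5: x=3 → posterior Dirichlet(15/4, 9, 7/3, 21/5, 11/5)
obs 6: x=1 → posterior Dirichlet(15/4, 10, 7/3, 21/5, 11/5)
obs 7: x=0 → posterior Dirichlet(19/4, 10, 7/3, 21/5, 11/5)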